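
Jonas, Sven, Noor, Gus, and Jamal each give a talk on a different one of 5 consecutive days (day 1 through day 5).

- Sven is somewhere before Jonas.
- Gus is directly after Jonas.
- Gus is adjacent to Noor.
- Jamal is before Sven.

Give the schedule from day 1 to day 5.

Jamal, Sven, Jonas, Gus, Noor

From clue 1: Jonas is in {2,3,4,5}.
From clues 1–2: Jonas is in {2,3,4}.
From clues 1–3: Jonas is in {2,3}.
From clues 1–4: Jamal → day 1, Sven → day 2, Jonas → day 3, Gus → day 4, Noor → day 5.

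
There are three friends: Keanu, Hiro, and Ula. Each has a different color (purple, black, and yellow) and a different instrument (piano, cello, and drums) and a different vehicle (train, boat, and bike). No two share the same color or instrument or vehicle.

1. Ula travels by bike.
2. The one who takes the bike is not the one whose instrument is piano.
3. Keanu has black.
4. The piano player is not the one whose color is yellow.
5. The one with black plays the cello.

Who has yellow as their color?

With clues 1–3, Keanu is impossible for the one with color yellow.
With clues 1–5, Hiro is impossible for the one with color yellow.
That leaves Ula.

Ula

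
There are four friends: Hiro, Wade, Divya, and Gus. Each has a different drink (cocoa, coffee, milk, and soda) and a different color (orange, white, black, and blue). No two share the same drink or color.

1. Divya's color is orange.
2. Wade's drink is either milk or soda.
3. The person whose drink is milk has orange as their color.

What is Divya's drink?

milk

With clues 1–3, cocoa, coffee, and soda are impossible for Divya's drink.
That leaves milk.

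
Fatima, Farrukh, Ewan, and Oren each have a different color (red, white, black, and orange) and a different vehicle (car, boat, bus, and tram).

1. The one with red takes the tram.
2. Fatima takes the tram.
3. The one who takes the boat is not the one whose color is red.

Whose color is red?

With clues 1–2, Ewan, Farrukh, and Oren are impossible for the one with color red.
That leaves Fatima.

Fatima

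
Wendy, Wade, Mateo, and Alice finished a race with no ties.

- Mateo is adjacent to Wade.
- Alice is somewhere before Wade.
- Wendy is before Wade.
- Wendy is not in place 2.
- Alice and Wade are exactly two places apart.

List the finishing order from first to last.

From clues 1–2: Alice is in {1,2}.
From clues 1–3: Wendy is in {1,2}.
From clues 1–4: Wendy → place 1, Alice → place 2.
From clues 1–5: Mateo → place 3, Wade → place 4.

Wendy, Alice, Mateo, Wade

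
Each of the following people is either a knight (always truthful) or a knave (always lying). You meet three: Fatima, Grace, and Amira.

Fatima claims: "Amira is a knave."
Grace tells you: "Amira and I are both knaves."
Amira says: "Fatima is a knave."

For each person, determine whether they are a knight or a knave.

Fatima: knave, Grace: knave, Amira: knight

Consider Fatima. Suppose Fatima is a knight.
Then no assignment of the remaining roles makes every statement match its speaker's type — contradiction.
So Fatima is a knave.
With that fixed, Amira's statement is true, so Amira is a knight.
With that fixed, Grace's statement is false, so Grace is a knave.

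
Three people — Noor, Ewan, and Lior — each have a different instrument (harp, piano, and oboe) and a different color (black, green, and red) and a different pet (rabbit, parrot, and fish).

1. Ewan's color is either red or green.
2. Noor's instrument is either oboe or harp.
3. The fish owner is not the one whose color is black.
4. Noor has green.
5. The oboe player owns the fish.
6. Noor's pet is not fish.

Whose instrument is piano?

Lior

With clues 1–2, Noor is impossible for the one with instrument piano.
With clues 1–6, Ewan is impossible for the one with instrument piano.
That leaves Lior.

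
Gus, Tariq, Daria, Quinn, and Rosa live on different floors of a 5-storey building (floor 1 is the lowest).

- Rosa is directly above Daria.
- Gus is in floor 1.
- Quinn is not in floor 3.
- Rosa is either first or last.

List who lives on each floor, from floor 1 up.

Gus, Quinn, Tariq, Daria, Rosa

From clue 1: Daria is in {1,2,3,4}.
From clues 1–2: Gus → floor 1.
From clues 1–3: Daria is in {2,3,4}.
From clues 1–4: Quinn → floor 2, Tariq → floor 3, Daria → floor 4, Rosa → floor 5.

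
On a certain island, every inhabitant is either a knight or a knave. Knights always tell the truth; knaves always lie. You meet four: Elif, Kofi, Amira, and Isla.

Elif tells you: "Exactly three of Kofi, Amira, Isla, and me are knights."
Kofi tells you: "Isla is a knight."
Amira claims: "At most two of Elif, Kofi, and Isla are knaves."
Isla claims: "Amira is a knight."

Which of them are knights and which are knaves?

Elif: knave, Kofi: knave, Amira: knave, Isla: knave

Consider Elif. Suppose Elif is a knight.
Then no assignment of the remaining roles makes every statement match its speaker's type — contradiction.
So Elif is a knave.
Consider Kofi. Suppose Kofi is a knight.
Then no assignment of the remaining roles makes every statement match its speaker's type — contradiction.
So Kofi is a knave.
Consider Amira. Suppose Amira is a knight.
Then no assignment of the remaining roles makes every statement match its speaker's type — contradiction.
So Amira is a knave.
With that fixed, Isla's statement is false, so Isla is a knave.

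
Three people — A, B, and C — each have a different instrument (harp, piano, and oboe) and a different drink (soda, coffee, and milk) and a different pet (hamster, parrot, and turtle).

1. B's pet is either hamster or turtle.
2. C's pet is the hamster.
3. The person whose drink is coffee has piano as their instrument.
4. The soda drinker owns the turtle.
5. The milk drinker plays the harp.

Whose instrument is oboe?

B

With clues 1–5, A and C are impossible for the one with instrument oboe.
That leaves B.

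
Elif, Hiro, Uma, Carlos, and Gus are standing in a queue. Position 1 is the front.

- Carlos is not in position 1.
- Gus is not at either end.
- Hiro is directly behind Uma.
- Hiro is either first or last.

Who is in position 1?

With clue 1, Carlos is ruled out for position 1.
With clues 1–2, Gus is ruled out for position 1.
With clues 1–3, Hiro is ruled out for position 1.
With clues 1–4, Uma is ruled out for position 1.
So position 1 is Elif.

Elif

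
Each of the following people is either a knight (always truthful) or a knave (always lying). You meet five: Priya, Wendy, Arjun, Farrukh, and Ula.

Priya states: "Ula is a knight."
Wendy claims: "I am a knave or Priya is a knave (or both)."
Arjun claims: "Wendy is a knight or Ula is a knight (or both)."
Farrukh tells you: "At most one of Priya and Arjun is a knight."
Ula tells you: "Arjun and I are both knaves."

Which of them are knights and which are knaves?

Priya: knave, Wendy: knight, Arjun: knight, Farrukh: knight, Ula: knave

Consider Priya. Suppose Priya is a knight.
Then whichever role Wendy has, Wendy's statement has the wrong truth value — contradiction.
So Priya is a knave.
With that fixed, Wendy's statement is true, so Wendy is a knight.
With that fixed, Arjun's statement is true, so Arjun is a knight.
With that fixed, Farrukh's statement is true, so Farrukh is a knight.
With that fixed, Ula's statement is false, so Ula is a knave.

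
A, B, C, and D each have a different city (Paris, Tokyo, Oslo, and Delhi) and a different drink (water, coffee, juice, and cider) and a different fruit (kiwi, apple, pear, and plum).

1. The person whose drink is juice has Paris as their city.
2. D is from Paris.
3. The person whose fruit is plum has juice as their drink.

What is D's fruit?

plum

With clues 1–3, apple, kiwi, and pear are impossible for D's fruit.
That leaves plum.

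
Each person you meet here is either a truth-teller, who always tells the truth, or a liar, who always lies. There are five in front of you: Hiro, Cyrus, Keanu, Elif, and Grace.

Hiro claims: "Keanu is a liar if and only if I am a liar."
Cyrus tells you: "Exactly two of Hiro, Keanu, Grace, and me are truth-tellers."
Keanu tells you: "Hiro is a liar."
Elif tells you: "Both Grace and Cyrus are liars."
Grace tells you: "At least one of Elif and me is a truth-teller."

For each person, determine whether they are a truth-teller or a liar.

Consider Hiro. Suppose Hiro is a truth-teller.
Then no assignment of the remaining roles makes every statement match its speaker's type — contradiction.
So Hiro is a liar.
With that fixed, Keanu's statement is true, so Keanu is a truth-teller.
Consider Cyrus. Suppose Cyrus is a liar.
Then no assignment of the remaining roles makes every statement match its speaker's type — contradiction.
So Cyrus is a truth-teller.
With that fixed, Elif's statement is false, so Elif is a liar.
Consider Grace. Suppose Grace is a truth-teller.
Then Cyrus's statement comes out false, contradicting Cyrus being a truth-teller.
So Grace is a liar.

Hiro: liar, Cyrus: truth-teller, Keanu: truth-teller, Elif: liar, Grace: liar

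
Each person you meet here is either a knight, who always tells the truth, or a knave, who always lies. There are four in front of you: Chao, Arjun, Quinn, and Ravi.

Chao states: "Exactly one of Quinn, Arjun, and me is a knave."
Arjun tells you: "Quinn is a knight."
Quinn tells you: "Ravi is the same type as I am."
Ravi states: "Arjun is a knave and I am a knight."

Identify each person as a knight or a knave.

Consider Chao. Suppose Chao is a knight.
Then no assignment of the remaining roles makes every statement match its speaker's type — contradiction.
So Chao is a knave.
Consider Arjun. Suppose Arjun is a knight.
Then no assignment of the remaining roles makes every statement match its speaker's type — contradiction.
So Arjun is a knave.
Consider Quinn. Suppose Quinn is a knight.
Then Arjun's statement comes out true, contradicting Arjun being a knave.
So Quinn is a knave.
Consider Ravi. Suppose Ravi is a knave.
Then Quinn's statement comes out true, contradicting Quinn being a knave.
So Ravi is a knight.

Chao: knave, Arjun: knave, Quinn: knave, Ravi: knight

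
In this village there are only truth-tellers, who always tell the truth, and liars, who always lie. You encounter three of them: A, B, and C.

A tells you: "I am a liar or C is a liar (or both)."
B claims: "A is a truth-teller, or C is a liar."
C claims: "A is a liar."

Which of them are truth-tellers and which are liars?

A: truth-teller, B: truth-teller, C: liar

Consider A. Suppose A is a liar.
Then A's own statement would have to be false, but it can't be — contradiction.
So A is a truth-teller.
With that fixed, B's statement is true, so B is a truth-teller.
With that fixed, C's statement is false, so C is a liar.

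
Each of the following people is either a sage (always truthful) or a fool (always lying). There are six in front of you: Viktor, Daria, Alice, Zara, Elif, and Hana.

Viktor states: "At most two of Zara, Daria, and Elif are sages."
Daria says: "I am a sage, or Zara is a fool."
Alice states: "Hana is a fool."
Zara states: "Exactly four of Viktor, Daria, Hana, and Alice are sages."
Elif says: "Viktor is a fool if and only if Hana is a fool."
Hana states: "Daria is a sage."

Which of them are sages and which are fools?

Consider Viktor. Suppose Viktor is a fool.
Then no assignment of the remaining roles makes every statement match its speaker's type — contradiction.
So Viktor is a sage.
Consider Daria. Suppose Daria is a fool.
Then no assignment of the remaining roles makes every statement match its speaker's type — contradiction.
So Daria is a sage.
With that fixed, Hana's statement is true, so Hana is a sage.
With that fixed, Alice's statement is false, so Alice is a fool.
With that fixed, Zara's statement is false, so Zara is a fool.
With that fixed, Elif's statement is true, so Elif is a sage.

Viktor: sage, Daria: sage, Alice: fool, Zara: fool, Elif: sage, Hana: sage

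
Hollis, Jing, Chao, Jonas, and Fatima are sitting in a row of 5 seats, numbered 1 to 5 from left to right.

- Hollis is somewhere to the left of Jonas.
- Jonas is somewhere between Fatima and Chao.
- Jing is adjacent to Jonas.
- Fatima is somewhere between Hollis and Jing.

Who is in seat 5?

Chao

With clue 1, Hollis is ruled out for seat 5.
With clues 1–2, Jonas is ruled out for seat 5.
With clues 1–3, Jing is ruled out for seat 5.
With clues 1–4, Fatima is ruled out for seat 5.
So seat 5 is Chao.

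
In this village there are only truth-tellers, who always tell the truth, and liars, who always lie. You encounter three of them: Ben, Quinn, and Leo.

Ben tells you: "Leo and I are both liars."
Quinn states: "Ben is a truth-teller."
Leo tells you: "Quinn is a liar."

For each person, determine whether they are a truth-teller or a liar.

Ben: liar, Quinn: liar, Leo: truth-teller

Consider Ben. Suppose Ben is a truth-teller.
Then Ben's own statement would have to be true, but it can't be — contradiction.
So Ben is a liar.
With that fixed, Quinn's statement is false, so Quinn is a liar.
With that fixed, Leo's statement is true, so Leo is a truth-teller.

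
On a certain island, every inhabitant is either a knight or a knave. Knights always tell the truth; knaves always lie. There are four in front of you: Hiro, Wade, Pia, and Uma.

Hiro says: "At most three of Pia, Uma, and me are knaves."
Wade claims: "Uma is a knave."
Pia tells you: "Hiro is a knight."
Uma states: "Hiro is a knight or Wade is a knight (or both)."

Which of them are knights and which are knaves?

Regardless of anyone's role, Hiro's statement is true, so Hiro is a knight.
With that fixed, Pia's statement is true, so Pia is a knight.
With that fixed, Uma's statement is true, so Uma is a knight.
With that fixed, Wade's statement is false, so Wade is a knave.

Hiro: knight, Wade: knave, Pia: knight, Uma: knight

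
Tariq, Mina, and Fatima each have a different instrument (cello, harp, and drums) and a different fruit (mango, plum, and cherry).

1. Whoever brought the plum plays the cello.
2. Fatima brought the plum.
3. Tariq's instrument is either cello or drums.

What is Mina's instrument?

With clues 1–2, cello is impossible for Mina's instrument.
With clues 1–3, drums is impossible for Mina's instrument.
That leaves harp.

harp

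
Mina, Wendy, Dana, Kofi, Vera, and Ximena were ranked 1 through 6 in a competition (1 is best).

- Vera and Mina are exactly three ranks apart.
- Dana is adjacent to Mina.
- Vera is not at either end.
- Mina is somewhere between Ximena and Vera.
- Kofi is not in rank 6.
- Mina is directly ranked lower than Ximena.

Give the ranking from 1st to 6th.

From clues 1–3: Mina is in {1,2,5,6}.
From clues 1–4: Mina is in {2,5}.
From clues 1–6: Ximena → rank 1, Mina → rank 2, Dana → rank 3, Kofi → rank 4, Vera → rank 5, Wendy → rank 6.

Ximena, Mina, Dana, Kofi, Vera, Wendy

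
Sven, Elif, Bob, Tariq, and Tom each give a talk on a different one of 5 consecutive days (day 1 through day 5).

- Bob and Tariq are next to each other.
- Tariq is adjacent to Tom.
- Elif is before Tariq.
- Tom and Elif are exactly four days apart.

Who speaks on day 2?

Sven

With clues 1–3, Tariq is ruled out for day 2.
With clues 1–4, Bob, Elif, and Tom are ruled out for day 2.
So day 2 is Sven.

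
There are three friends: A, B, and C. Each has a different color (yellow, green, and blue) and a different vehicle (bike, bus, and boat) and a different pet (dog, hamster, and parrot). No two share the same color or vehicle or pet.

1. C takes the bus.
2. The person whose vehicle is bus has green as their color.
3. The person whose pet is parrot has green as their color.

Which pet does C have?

With clues 1–3, dog and hamster are impossible for C's pet.
That leaves parrot.

parrot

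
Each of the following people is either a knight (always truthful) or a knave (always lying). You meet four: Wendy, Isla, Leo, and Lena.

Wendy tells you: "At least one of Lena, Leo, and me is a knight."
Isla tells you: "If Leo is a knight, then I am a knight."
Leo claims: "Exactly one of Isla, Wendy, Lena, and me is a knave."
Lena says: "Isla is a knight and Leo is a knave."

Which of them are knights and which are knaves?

Wendy: knight, Isla: knight, Leo: knight, Lena: knave

Consider Wendy. Suppose Wendy is a knave.
Then no assignment of the remaining roles makes every statement match its speaker's type — contradiction.
So Wendy is a knight.
Consider Isla. Suppose Isla is a knave.
Then no assignment of the remaining roles makes every statement match its speaker's type — contradiction.
So Isla is a knight.
Consider Leo. Suppose Leo is a knave.
Then no assignment of the remaining roles makes every statement match its speaker's type — contradiction.
So Leo is a knight.
With that fixed, Lena's statement is false, so Lena is a knave.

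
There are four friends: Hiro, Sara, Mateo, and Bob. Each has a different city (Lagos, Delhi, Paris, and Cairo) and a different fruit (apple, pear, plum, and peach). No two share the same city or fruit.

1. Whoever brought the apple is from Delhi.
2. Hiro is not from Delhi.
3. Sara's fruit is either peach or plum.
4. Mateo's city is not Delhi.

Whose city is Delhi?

With clues 1–2, Hiro is impossible for the one with city Delhi.
With clues 1–3, Sara is impossible for the one with city Delhi.
With clues 1–4, Mateo is impossible for the one with city Delhi.
That leaves Bob.

Bob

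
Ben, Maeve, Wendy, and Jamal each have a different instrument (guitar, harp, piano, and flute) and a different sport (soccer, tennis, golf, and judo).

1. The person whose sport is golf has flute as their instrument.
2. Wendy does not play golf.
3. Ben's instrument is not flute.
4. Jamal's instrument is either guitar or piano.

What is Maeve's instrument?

flute

With clues 1–4, guitar, harp, and piano are impossible for Maeve's instrument.
That leaves flute.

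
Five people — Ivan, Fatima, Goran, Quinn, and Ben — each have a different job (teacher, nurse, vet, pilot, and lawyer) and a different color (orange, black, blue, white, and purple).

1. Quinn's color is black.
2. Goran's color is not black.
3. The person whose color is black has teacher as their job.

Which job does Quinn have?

teacher

With clues 1–3, lawyer, nurse, pilot, and vet are impossible for Quinn's job.
That leaves teacher.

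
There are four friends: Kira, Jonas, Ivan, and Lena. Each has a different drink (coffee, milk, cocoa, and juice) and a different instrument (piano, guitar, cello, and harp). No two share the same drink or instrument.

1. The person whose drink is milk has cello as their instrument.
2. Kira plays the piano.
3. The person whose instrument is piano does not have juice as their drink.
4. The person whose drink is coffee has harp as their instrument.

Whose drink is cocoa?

Kira

With clues 1–4, Ivan, Jonas, and Lena are impossible for the one with drink cocoa.
That leaves Kira.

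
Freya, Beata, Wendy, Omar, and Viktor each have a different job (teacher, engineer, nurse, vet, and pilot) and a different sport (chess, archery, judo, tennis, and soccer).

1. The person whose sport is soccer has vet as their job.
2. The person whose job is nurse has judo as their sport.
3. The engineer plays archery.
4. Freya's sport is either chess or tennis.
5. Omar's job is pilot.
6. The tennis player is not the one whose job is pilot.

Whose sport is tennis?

Freya

With clues 1–5, Beata, Viktor, and Wendy are impossible for the one with sport tennis.
With clues 1–6, Omar is impossible for the one with sport tennis.
That leaves Freya.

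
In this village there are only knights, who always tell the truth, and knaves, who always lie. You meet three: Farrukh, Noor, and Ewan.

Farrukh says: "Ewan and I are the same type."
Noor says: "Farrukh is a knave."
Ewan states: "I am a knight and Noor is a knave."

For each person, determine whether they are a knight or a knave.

Consider Farrukh. Suppose Farrukh is a knave.
Then no assignment of the remaining roles makes every statement match its speaker's type — contradiction.
So Farrukh is a knight.
With that fixed, Noor's statement is false, so Noor is a knave.
Consider Ewan. Suppose Ewan is a knave.
Then Farrukh's statement comes out false, contradicting Farrukh being a knight.
So Ewan is a knight.

Farrukh: knight, Noor: knave, Ewan: knight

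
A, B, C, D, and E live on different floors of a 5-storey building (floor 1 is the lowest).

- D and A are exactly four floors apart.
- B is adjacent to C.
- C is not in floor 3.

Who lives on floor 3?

B

With clue 1, A and D are ruled out for floor 3.
With clues 1–2, E is ruled out for floor 3.
With clues 1–3, C is ruled out for floor 3.
So floor 3 is B.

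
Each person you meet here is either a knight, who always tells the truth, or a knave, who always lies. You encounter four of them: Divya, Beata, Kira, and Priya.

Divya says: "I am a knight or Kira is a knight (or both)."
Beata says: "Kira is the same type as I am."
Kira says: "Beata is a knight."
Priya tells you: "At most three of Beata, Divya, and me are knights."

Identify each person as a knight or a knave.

Divya: knight, Beata: knight, Kira: knight, Priya: knight

Regardless of anyone's role, Priya's statement is true, so Priya is a knight.
Consider Divya. Suppose Divya is a knave.
Then no assignment of the remaining roles makes every statement match its speaker's type — contradiction.
So Divya is a knight.
Consider Beata. Suppose Beata is a knave.
Then no assignment of the remaining roles makes every statement match its speaker's type — contradiction.
So Beata is a knight.
With that fixed, Kira's statement is true, so Kira is a knight.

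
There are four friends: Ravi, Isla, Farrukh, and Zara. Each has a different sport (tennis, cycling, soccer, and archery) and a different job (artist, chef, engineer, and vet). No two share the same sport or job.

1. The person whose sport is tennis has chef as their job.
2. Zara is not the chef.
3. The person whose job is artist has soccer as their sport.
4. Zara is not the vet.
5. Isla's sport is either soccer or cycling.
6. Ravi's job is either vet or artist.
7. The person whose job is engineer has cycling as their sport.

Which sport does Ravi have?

With clues 1–6, tennis is impossible for Ravi's sport.
With clues 1–7, cycling and soccer are impossible for Ravi's sport.
That leaves archery.

archery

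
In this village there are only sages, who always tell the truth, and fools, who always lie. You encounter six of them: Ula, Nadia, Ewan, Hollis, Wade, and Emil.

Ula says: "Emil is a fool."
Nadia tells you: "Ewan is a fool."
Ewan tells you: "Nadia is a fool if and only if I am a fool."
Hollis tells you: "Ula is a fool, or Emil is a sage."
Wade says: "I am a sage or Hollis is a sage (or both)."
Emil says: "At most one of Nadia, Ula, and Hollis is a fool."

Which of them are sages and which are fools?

Ula: fool, Nadia: sage, Ewan: fool, Hollis: sage, Wade: sage, Emil: sage

Consider Ula. Suppose Ula is a sage.
Then no assignment of the remaining roles makes every statement match its speaker's type — contradiction.
So Ula is a fool.
With that fixed, Hollis's statement is true, so Hollis is a sage.
With that fixed, Wade's statement is true, so Wade is a sage.
Consider Nadia. Suppose Nadia is a fool.
Then whichever role Ewan has, Ewan's statement has the wrong truth value — contradiction.
So Nadia is a sage.
With that fixed, Emil's statement is true, so Emil is a sage.
Consider Ewan. Suppose Ewan is a sage.
Then Nadia's statement comes out false, contradicting Nadia being a sage.
So Ewan is a fool.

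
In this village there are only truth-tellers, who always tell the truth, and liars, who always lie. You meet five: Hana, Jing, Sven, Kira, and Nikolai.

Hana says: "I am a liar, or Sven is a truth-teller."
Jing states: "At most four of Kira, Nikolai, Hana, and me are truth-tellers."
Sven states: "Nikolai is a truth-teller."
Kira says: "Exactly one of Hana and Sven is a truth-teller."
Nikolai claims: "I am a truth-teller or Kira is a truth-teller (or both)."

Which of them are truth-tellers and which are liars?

Regardless of anyone's role, Jing's statement is true, so Jing is a truth-teller.
Consider Hana. Suppose Hana is a liar.
Then Hana's own statement would have to be false, but it can't be — contradiction.
So Hana is a truth-teller.
Consider Sven. Suppose Sven is a liar.
Then Hana's statement comes out false, contradicting Hana being a truth-teller.
So Sven is a truth-teller.
With that fixed, Kira's statement is false, so Kira is a liar.
Consider Nikolai. Suppose Nikolai is a liar.
Then Sven's statement comes out false, contradicting Sven being a truth-teller.
So Nikolai is a truth-teller.

Hana: truth-teller, Jing: truth-teller, Sven: truth-teller, Kira: liar, Nikolai: truth-teller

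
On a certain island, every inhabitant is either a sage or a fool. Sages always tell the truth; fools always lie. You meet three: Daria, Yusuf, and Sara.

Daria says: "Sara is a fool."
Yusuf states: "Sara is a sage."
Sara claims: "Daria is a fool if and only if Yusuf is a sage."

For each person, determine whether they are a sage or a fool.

Consider Daria. Suppose Daria is a sage.
Then no assignment of the remaining roles makes every statement match its speaker's type — contradiction.
So Daria is a fool.
Consider Yusuf. Suppose Yusuf is a fool.
Then no assignment of the remaining roles makes every statement match its speaker's type — contradiction.
So Yusuf is a sage.
With that fixed, Sara's statement is true, so Sara is a sage.

Daria: fool, Yusuf: sage, Sara: sage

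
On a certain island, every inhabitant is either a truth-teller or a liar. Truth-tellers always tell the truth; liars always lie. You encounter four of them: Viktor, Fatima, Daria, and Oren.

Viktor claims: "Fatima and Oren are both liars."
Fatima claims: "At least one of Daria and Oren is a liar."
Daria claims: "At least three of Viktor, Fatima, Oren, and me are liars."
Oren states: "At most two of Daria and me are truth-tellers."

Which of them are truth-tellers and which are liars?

Regardless of anyone's role, Oren's statement is true, so Oren is a truth-teller.
With that fixed, Viktor's statement is false, so Viktor is a liar.
Consider Fatima. Suppose Fatima is a liar.
Then whichever role Daria has, Daria's statement has the wrong truth value — contradiction.
So Fatima is a truth-teller.
With that fixed, Daria's statement is false, so Daria is a liar.

Viktor: liar, Fatima: truth-teller, Daria: liar, Oren: truth-teller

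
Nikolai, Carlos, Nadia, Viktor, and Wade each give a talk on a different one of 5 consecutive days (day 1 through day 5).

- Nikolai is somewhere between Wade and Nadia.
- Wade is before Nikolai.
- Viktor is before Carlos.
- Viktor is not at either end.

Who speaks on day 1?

With clue 1, Nikolai is ruled out for day 1.
With clues 1–2, Nadia is ruled out for day 1.
With clues 1–3, Carlos is ruled out for day 1.
With clues 1–4, Viktor is ruled out for day 1.
So day 1 is Wade.

Wade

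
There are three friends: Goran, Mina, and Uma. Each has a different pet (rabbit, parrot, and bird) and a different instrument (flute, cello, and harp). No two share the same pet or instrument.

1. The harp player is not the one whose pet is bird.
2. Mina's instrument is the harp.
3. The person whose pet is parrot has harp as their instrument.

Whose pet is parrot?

With clues 1–3, Goran and Uma are impossible for the one with pet parrot.
That leaves Mina.

Mina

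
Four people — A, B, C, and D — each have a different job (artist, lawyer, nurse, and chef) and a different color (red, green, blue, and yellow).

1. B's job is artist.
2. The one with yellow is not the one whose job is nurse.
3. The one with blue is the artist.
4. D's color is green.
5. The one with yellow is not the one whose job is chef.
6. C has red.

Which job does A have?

Clue 1 rules out artist for A's job.
With clues 1–6, chef and nurse are impossible for A's job.
That leaves lawyer.

lawyer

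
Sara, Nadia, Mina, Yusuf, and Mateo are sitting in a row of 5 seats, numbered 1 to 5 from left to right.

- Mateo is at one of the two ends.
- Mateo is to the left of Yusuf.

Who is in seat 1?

With clues 1–2, Mina, Nadia, Sara, and Yusuf are ruled out for seat 1.
So seat 1 is Mateo.

Mateo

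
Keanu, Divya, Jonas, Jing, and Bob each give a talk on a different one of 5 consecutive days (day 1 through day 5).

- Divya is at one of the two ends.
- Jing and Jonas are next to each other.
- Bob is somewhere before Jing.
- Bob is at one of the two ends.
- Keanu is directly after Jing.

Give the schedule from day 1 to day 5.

Bob, Jonas, Jing, Keanu, Divya

From clue 1: Divya is in {1,5}.
From clues 1–4: Bob → day 1, Divya → day 5.
From clues 1–5: Jonas → day 2, Jing → day 3, Keanu → day 4.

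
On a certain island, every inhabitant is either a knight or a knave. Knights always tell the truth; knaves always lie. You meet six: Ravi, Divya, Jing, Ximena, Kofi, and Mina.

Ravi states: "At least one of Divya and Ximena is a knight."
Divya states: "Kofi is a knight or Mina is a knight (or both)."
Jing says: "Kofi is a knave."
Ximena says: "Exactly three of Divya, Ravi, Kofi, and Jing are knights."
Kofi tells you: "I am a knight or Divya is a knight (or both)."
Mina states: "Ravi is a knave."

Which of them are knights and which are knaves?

Ravi: knight, Divya: knight, Jing: knave, Ximena: knight, Kofi: knight, Mina: knave

Consider Ravi. Suppose Ravi is a knave.
Then no assignment of the remaining roles makes every statement match its speaker's type — contradiction.
So Ravi is a knight.
With that fixed, Mina's statement is false, so Mina is a knave.
Consider Divya. Suppose Divya is a knave.
Then no assignment of the remaining roles makes every statement match its speaker's type — contradiction.
So Divya is a knight.
With that fixed, Kofi's statement is true, so Kofi is a knight.
With that fixed, Jing's statement is false, so Jing is a knave.
With that fixed, Ximena's statement is true, so Ximena is a knight.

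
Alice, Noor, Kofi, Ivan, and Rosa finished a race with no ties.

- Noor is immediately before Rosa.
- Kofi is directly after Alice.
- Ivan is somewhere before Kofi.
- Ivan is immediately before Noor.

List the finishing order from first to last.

Ivan, Noor, Rosa, Alice, Kofi

From clue 1: Noor is in {1,2,3,4}.
From clues 1–2: Ivan is in {1,3,5}.
From clues 1–3: Alice is in {2,4}.
From clues 1–4: Ivan → place 1, Noor → place 2, Rosa → place 3, Alice → place 4, Kofi → place 5.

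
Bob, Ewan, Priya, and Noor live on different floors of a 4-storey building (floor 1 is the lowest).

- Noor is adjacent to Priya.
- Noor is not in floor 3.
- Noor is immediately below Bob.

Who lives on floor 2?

With clues 1–3, Bob, Ewan, and Priya are ruled out for floor 2.
So floor 2 is Noor.

Noor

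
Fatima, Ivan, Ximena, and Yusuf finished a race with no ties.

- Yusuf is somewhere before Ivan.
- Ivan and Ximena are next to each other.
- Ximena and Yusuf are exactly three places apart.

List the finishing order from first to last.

From clue 1: Ivan is in {2,3,4}.
From clues 1–2: Yusuf is in {1,2}.
From clues 1–3: Yusuf → place 1, Fatima → place 2, Ivan → place 3, Ximena → place 4.

Yusuf, Fatima, Ivan, Ximena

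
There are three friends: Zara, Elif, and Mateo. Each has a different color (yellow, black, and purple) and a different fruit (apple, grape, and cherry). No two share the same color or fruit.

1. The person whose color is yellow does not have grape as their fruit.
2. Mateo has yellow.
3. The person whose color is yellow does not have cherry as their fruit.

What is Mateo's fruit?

apple

With clues 1–2, grape is impossible for Mateo's fruit.
With clues 1–3, cherry is impossible for Mateo's fruit.
That leaves apple.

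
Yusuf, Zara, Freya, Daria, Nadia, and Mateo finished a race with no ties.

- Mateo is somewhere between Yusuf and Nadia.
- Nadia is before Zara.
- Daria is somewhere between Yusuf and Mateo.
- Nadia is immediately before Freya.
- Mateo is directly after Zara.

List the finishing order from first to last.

From clue 1: Mateo is in {2,3,4,5}.
From clues 1–3: Mateo is in {2,3,4}.
From clues 1–4: Freya is in {2,5}.
From clues 1–5: Nadia → place 1, Freya → place 2, Zara → place 3, Mateo → place 4, Daria → place 5, Yusuf → place 6.

Nadia, Freya, Zara, Mateo, Daria, Yusuf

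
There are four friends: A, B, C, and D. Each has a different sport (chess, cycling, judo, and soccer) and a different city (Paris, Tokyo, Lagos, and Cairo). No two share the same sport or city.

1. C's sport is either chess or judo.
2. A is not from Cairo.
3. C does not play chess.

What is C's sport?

Clue 1 rules out cycling and soccer for C's sport.
With clues 1–3, chess is impossible for C's sport.
That leaves judo.

judo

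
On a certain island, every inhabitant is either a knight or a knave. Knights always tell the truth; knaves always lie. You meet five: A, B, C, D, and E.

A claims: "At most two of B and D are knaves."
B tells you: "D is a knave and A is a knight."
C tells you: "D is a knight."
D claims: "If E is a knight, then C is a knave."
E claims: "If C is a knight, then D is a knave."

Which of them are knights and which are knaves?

Regardless of anyone's role, A's statement is true, so A is a knight.
Consider B. Suppose B is a knight.
Then no assignment of the remaining roles makes every statement match its speaker's type — contradiction.
So B is a knave.
Consider C. Suppose C is a knave.
Then no assignment of the remaining roles makes every statement match its speaker's type — contradiction.
So C is a knight.
Consider D. Suppose D is a knave.
Then B's statement comes out true, contradicting B being a knave.
So D is a knight.
With that fixed, E's statement is false, so E is a knave.

A: knight, B: knave, C: knight, D: knight, E: knave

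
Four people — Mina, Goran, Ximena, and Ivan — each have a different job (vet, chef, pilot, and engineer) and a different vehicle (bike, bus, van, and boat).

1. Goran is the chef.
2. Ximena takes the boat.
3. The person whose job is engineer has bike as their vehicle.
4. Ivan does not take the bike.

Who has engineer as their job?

Mina

Clue 1 rules out Goran for the one with job engineer.
With clues 1–3, Ximena is impossible for the one with job engineer.
With clues 1–4, Ivan is impossible for the one with job engineer.
That leaves Mina.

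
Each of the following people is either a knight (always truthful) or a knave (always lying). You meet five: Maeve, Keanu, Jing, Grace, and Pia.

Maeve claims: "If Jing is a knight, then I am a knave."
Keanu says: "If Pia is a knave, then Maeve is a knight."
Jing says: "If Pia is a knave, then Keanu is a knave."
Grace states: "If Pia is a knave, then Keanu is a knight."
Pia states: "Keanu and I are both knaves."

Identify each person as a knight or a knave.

Maeve: knight, Keanu: knight, Jing: knave, Grace: knight, Pia: knave

Consider Maeve. Suppose Maeve is a knave.
Then Maeve's own statement would have to be false, but it can't be — contradiction.
So Maeve is a knight.
With that fixed, Keanu's statement is true, so Keanu is a knight.
With that fixed, Grace's statement is true, so Grace is a knight.
With that fixed, Pia's statement is false, so Pia is a knave.
With that fixed, Jing's statement is false, so Jing is a knave.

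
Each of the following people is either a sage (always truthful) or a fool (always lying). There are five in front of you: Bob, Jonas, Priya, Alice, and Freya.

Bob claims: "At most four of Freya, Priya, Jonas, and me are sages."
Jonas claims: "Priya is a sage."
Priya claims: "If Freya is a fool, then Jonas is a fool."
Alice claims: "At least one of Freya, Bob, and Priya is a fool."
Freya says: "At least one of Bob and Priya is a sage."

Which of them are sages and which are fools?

Bob: sage, Jonas: sage, Priya: sage, Alice: fool, Freya: sage

Regardless of anyone's role, Bob's statement is true, so Bob is a sage.
With that fixed, Freya's statement is true, so Freya is a sage.
With that fixed, Priya's statement is true, so Priya is a sage.
With that fixed, Alice's statement is false, so Alice is a fool.
With that fixed, Jonas's statement is true, so Jonas is a sage.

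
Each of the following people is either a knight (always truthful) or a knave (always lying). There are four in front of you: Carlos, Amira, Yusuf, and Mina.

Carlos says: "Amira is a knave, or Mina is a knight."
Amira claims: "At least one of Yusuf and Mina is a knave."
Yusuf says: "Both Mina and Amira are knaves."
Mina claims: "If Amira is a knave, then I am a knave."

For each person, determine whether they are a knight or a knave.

Consider Carlos. Suppose Carlos is a knave.
Then no assignment of the remaining roles makes every statement match its speaker's type — contradiction.
So Carlos is a knight.
Consider Amira. Suppose Amira is a knave.
Then whichever role Mina has, Mina's statement has the wrong truth value — contradiction.
So Amira is a knight.
With that fixed, Yusuf's statement is false, so Yusuf is a knave.
With that fixed, Mina's statement is true, so Mina is a knight.

Carlos: knight, Amira: knight, Yusuf: knave, Mina: knight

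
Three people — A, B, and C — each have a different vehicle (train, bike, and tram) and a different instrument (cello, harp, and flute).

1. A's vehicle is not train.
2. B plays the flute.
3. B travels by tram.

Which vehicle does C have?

train

With clues 1–3, bike and tram are impossible for C's vehicle.
That leaves train.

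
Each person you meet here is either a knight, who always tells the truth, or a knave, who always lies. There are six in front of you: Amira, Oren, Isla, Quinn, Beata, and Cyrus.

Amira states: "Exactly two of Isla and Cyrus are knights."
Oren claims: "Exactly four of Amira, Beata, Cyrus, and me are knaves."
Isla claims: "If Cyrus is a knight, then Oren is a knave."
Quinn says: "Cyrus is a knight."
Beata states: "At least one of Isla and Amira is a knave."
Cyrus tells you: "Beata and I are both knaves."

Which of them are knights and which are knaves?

Consider Amira. Suppose Amira is a knight.
Then no assignment of the remaining roles makes every statement match its speaker's type — contradiction.
So Amira is a knave.
With that fixed, Beata's statement is true, so Beata is a knight.
With that fixed, Cyrus's statement is false, so Cyrus is a knave.
With that fixed, Oren's statement is false, so Oren is a knave.
With that fixed, Isla's statement is true, so Isla is a knight.
With that fixed, Quinn's statement is false, so Quinn is a knave.

Amira: knave, Oren: knave, Isla: knight, Quinn: knave, Beata: knight, Cyrus: knave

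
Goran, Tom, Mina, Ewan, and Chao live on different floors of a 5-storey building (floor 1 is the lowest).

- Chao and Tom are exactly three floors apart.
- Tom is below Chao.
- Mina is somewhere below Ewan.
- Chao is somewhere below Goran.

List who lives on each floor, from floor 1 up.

From clue 1: Tom is in {1,2,4,5}.
From clues 1–2: Tom is in {1,2}.
From clues 1–4: Tom → floor 1, Mina → floor 2, Ewan → floor 3, Chao → floor 4, Goran → floor 5.

Tom, Mina, Ewan, Chao, Goran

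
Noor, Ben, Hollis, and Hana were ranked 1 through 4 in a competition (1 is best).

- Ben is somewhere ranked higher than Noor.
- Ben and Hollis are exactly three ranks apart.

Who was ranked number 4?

With clue 1, Ben is ruled out for rank 4.
With clues 1–2, Hana and Noor are ruled out for rank 4.
So rank 4 is Hollis.

Hollis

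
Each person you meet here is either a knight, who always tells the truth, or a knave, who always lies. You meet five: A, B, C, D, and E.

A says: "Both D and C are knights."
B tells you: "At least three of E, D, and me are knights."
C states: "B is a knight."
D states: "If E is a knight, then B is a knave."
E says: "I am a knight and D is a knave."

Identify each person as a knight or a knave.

Consider A. Suppose A is a knight.
Then no assignment of the remaining roles makes every statement match its speaker's type — contradiction.
So A is a knave.
Consider B. Suppose B is a knight.
Then no assignment of the remaining roles makes every statement match its speaker's type — contradiction.
So B is a knave.
With that fixed, C's statement is false, so C is a knave.
With that fixed, D's statement is true, so D is a knight.
With that fixed, E's statement is false, so E is a knave.

A: knave, B: knave, C: knave, D: knight, E: knave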